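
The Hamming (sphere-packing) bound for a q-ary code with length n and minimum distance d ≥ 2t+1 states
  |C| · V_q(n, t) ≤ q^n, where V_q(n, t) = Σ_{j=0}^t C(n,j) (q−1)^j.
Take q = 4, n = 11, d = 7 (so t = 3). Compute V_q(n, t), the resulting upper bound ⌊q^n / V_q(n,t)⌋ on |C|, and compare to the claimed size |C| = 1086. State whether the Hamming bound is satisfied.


V_q(n, t) = 4984, q^n = 4194304, Hamming bound = 841, |C| = 1086 > bound (violated).

Step 1: Compute V_q(n, t) = Σ_{j=0}^3 C(n, j) (q−1)^j.
  j = 0: C(11,0)·(3)^0 = 1·1 = 1.
  j = 1: C(11,1)·(3)^1 = 11·3 = 33.
  j = 2: C(11,2)·(3)^2 = 55·9 = 495.
  j = 3: C(11,3)·(3)^3 = 165·27 = 4455.
  V_q(n, t) = 1 + 33 + 495 + 4455 = 4984.
Step 2: q^n = 4^11 = 4194304.
Step 3: Hamming bound ⌊q^n / V_q(n,t)⌋ = ⌊4194304/4984⌋ = 841.
Step 4: Compare |C| = 1086 to 841: violated.
The claimed |C| lies above the Hamming bound, so no 4-ary code of length 11 with d ≥ 7 can have 1086 codewords.


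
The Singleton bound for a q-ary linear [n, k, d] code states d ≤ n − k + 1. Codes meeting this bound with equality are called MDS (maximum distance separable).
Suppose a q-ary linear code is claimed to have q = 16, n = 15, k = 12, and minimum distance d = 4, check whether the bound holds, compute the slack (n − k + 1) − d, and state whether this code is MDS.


Singleton RHS = n − k + 1 = 4, slack = 0, bound satisfied, MDS.

Singleton bound: d ≤ n − k + 1.
Here n = 15, k = 12, so n − k + 1 = 4.
Given d = 4, check d ≤ 4: YES.
Slack = (n − k + 1) − d = 0.
The code is MDS (slack = 0).
Description: the claimed parameters are [15, 12, 4]_16; such a code would be MDS (meets Singleton bound).


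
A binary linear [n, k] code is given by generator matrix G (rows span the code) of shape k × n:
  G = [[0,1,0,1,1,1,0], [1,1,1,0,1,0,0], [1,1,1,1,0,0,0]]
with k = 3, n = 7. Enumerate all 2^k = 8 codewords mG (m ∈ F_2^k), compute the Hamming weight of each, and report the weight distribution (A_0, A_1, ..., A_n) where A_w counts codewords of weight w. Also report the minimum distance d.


Weight distribution: A_0 = 1, A_2 = 2, A_4 = 5. Minimum distance d = 2.

Enumerate all 2^3 = 8 messages m ∈ F_2^3.
For each, compute codeword c = mG in F_2^7, then tally its weight.
  m = 000 → c = 0000000, weight = 0.
  m = 100 → c = 0101110, weight = 4.
  m = 010 → c = 1110100, weight = 4.
  m = 110 → c = 1011010, weight = 4.
  m = 001 → c = 1111000, weight = 4.
  m = 101 → c = 1010110, weight = 4.
  m = 011 → c = 0001100, weight = 2.
  m = 111 → c = 0100010, weight = 2.
Tally weights:
  weight 0: 1 codewords.
  weight 2: 2 codewords.
  weight 4: 5 codewords.
Minimum distance d = smallest w > 0 with A_w > 0 = 2.
Sanity: Σ A_w = 8 = 2^3 = 8 ✓.


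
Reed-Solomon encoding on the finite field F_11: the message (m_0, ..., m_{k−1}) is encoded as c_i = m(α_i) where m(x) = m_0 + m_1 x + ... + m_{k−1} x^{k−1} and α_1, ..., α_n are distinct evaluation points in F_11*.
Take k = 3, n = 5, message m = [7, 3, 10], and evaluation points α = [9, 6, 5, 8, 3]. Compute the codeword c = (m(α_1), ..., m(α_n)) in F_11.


c = [8, 0, 8, 0, 7]

Message polynomial: m(x) = 7 + 3·x + 10·x^2 (mod 11).
For each evaluation point α_i, compute m(α_i) mod 11:
  α_1 = 9: Horner steps 10 → 5 → 8, so m(9) = 8.
  α_2 = 6: Horner steps 10 → 8 → 0, so m(6) = 0.
  α_3 = 5: Horner steps 10 → 9 → 8, so m(5) = 8.
  α_4 = 8: Horner steps 10 → 6 → 0, so m(8) = 0.
  α_5 = 3: Horner steps 10 → 0 → 7, so m(3) = 7.
Codeword c = [8, 0, 8, 0, 7] ∈ F_11^5.


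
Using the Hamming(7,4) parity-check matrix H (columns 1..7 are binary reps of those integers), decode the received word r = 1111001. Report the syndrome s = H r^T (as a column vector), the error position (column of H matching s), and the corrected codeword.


s = (0, 1, 1)^T, error position = 3, corrected codeword c = 1101001

Compute s = H r^T mod 2 one row at a time:
  s_1 = 1 + 0 + 0 + 1 = 2 ≡ 0 (mod 2).
  s_2 = 1 + 1 + 0 + 1 = 3 ≡ 1 (mod 2).
  s_3 = 1 + 1 + 0 + 1 = 3 ≡ 1 (mod 2).
s = (0, 1, 1)^T — this equals column 3 of H (binary 011), so error is at position 3.
Correct: flip bit 3 of r = 1111001 to get c = 1101001.


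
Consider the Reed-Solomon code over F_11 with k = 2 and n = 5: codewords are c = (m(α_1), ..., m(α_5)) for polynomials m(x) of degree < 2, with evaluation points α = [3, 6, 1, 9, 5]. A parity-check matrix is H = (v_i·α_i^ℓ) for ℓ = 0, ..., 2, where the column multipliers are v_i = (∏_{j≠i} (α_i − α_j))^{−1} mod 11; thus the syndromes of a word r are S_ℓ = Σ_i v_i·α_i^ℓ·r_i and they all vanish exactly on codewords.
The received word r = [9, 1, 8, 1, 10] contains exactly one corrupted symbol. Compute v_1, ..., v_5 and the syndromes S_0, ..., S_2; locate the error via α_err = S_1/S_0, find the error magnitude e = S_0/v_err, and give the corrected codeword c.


S = (4, 2, 1), error at position 2, error magnitude e = 7, c = [9, 5, 8, 1, 10].

Step 1: column multipliers v_i = (∏_{j≠i}(α_i − α_j))^{−1} mod 11.
  i = 1 (α = 3): (3−6)(3−1)(3−9)(3−5) = (−3)·2·(−6)·(−2) = −72 ≡ 5, so v_1 = 5^{−1} = 9 (mod 11).
  i = 2 (α = 6): (6−3)(6−1)(6−9)(6−5) = 3·5·(−3)·1 = −45 ≡ 10, so v_2 = 10^{−1} = 10 (mod 11).
  i = 3 (α = 1): (1−3)(1−6)(1−9)(1−5) = (−2)·(−5)·(−8)·(−4) = 320 ≡ 1, so v_3 = 1^{−1} = 1 (mod 11).
  i = 4 (α = 9): (9−3)(9−6)(9−1)(9−5) = 6·3·8·4 = 576 ≡ 4, so v_4 = 4^{−1} = 3 (mod 11).
  i = 5 (α = 5): (5−3)(5−6)(5−1)(5−9) = 2·(−1)·4·(−4) = 32 ≡ 10, so v_5 = 10^{−1} = 10 (mod 11).
  v = [9, 10, 1, 3, 10].
Step 2: syndromes of r = [9, 1, 8, 1, 10] (all sums mod 11).
  S_0 = Σ v_i r_i = 9·9 + 10·1 + 1·8 + 3·1 + 10·10 = 202 ≡ 4.
  S_1 = Σ v_i α_i r_i = 9·3·9 + 10·6·1 + 1·1·8 + 3·9·1 + 10·5·10 = 838 ≡ 2.
  α_i^2 mod 11 = [9, 3, 1, 4, 3].
  S_2 = Σ v_i α_i^2 r_i = 9·9·9 + 10·3·1 + 1·1·8 + 3·4·1 + 10·3·10 = 1079 ≡ 1.
  S = (4, 2, 1) ≠ 0, so r is not a codeword (an error is present).
Step 3: locate the error. For a single error e at position i, S_ℓ = v_i·e·α_i^ℓ, so α_err = S_1/S_0.
  S_0^{−1} = 4^{−1} = 3 (mod 11), so α_err = 2·3 = 6 ≡ 6 = α_2. Error position i = 2.
  Consistency check: S_2/S_1 = 1·6 = 6 ≡ 6 = α_err ✓ (single-error assumption holds).
Step 4: error magnitude e = S_0/v_2 = S_0·∏_{j≠2}(α_2 − α_j) = 4·10 = 40 ≡ 7 (mod 11).
Step 5: correct position 2: c_2 = r_2 − e = 1 − 7 ≡ 5 (mod 11). Hence c = [9, 5, 8, 1, 10].
  Check: interpolating c through the α_i gives m(x) = 2 + 6·x (degree < 2) with m(α_i) = c_i for every i, so c is indeed a codeword.


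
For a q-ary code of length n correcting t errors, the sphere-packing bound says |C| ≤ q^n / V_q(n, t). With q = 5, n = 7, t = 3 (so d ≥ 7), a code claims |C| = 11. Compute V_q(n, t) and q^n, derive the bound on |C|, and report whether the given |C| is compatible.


V_q(n, t) = 2605, q^n = 78125, Hamming bound = 29, |C| = 11 ≤ bound (satisfied).

Step 1: Compute V_q(n, t) = Σ_{j=0}^3 C(n, j) (q−1)^j.
  j = 0: C(7,0)·(4)^0 = 1·1 = 1.
  j = 1: C(7,1)·(4)^1 = 7·4 = 28.
  j = 2: C(7,2)·(4)^2 = 21·16 = 336.
  j = 3: C(7,3)·(4)^3 = 35·64 = 2240.
  V_q(n, t) = 1 + 28 + 336 + 2240 = 2605.
Step 2: q^n = 5^7 = 78125.
Step 3: Hamming bound ⌊q^n / V_q(n,t)⌋ = ⌊78125/2605⌋ = 29.
Step 4: Compare |C| = 11 to 29: satisfied.
The claimed |C| lies below the Hamming bound.


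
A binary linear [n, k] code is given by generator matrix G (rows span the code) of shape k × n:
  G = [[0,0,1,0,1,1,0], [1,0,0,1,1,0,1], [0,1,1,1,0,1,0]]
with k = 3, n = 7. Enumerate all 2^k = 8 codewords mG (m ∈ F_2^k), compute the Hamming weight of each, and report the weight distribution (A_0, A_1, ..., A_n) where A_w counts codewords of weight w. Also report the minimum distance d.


Weight distribution: A_0 = 1, A_3 = 3, A_4 = 2, A_5 = 1, A_6 = 1. Minimum distance d = 3.

Enumerate all 2^3 = 8 messages m ∈ F_2^3.
For each, compute codeword c = mG in F_2^7, then tally its weight.
  m = 000 → c = 0000000, weight = 0.
  m = 100 → c = 0010110, weight = 3.
  m = 010 → c = 1001101, weight = 4.
  m = 110 → c = 1011011, weight = 5.
  m = 001 → c = 0111010, weight = 4.
  m = 101 → c = 0101100, weight = 3.
  m = 011 → c = 1110111, weight = 6.
  m = 111 → c = 1100001, weight = 3.
Tally weights:
  weight 0: 1 codewords.
  weight 3: 3 codewords.
  weight 4: 2 codewords.
  weight 5: 1 codewords.
  weight 6: 1 codewords.
Minimum distance d = smallest w > 0 with A_w > 0 = 3.
Sanity: Σ A_w = 8 = 2^3 = 8 ✓.


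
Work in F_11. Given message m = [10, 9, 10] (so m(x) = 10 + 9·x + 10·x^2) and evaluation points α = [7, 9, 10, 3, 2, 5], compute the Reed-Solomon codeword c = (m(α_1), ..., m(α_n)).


c = [2, 10, 0, 6, 2, 8]

Message polynomial: m(x) = 10 + 9·x + 10·x^2 (mod 11).
For each evaluation point α_i, compute m(α_i) mod 11:
  α_1 = 7: Horner steps 10 → 2 → 2, so m(7) = 2.
  α_2 = 9: Horner steps 10 → 0 → 10, so m(9) = 10.
  α_3 = 10: Horner steps 10 → 10 → 0, so m(10) = 0.
  α_4 = 3: Horner steps 10 → 6 → 6, so m(3) = 6.
  α_5 = 2: Horner steps 10 → 7 → 2, so m(2) = 2.
  α_6 = 5: Horner steps 10 → 4 → 8, so m(5) = 8.
Codeword c = [2, 10, 0, 6, 2, 8] ∈ F_11^6.


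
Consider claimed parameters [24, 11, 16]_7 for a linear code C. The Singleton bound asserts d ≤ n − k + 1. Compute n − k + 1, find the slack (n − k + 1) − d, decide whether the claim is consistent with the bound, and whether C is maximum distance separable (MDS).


Singleton RHS = n − k + 1 = 14, slack = -2, bound violated (no such code; not MDS).

Singleton bound: d ≤ n − k + 1.
Here n = 24, k = 11, so n − k + 1 = 14.
Given d = 16, check d ≤ 14: NO.
Slack = (n − k + 1) − d = -2.
The slack is negative: d = 16 exceeds n − k + 1 = 14 by 2, so the Singleton bound is violated and no linear [24, 11, 16]_7 code can exist. In particular it is not MDS (MDS requires d = n − k + 1 exactly).
Description: the claimed parameters are [24, 11, 16]_7; such a code would be impossible (violates the Singleton bound).


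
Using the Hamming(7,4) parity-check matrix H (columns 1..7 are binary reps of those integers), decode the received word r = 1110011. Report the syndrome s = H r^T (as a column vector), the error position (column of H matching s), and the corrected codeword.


s = (0, 0, 1)^T, error position = 1, corrected codeword c = 0110011

Compute s = H r^T mod 2 one row at a time:
  s_1 = 0 + 0 + 1 + 1 = 2 ≡ 0 (mod 2).
  s_2 = 1 + 1 + 1 + 1 = 4 ≡ 0 (mod 2).
  s_3 = 1 + 1 + 0 + 1 = 3 ≡ 1 (mod 2).
s = (0, 0, 1)^T — this equals column 1 of H (binary 001), so error is at position 1.
Correct: flip bit 1 of r = 1110011 to get c = 0110011.


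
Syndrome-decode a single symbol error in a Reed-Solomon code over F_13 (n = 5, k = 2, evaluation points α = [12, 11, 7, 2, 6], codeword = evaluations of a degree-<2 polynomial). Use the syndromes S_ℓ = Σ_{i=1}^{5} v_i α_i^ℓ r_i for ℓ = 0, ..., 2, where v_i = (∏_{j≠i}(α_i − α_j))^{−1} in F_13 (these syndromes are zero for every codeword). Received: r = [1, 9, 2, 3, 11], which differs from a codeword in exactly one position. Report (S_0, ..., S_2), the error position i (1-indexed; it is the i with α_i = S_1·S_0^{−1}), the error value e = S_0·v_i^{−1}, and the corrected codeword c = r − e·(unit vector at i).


S = (4, 11, 1), error at position 5, error magnitude e = 1, c = [1, 9, 2, 3, 10].

Step 1: column multipliers v_i = (∏_{j≠i}(α_i − α_j))^{−1} mod 13.
  i = 1 (α = 12): (12−11)(12−7)(12−2)(12−6) = 1·5·10·6 = 300 ≡ 1, so v_1 = 1^{−1} = 1 (mod 13).
  i = 2 (α = 11): (11−12)(11−7)(11−2)(11−6) = (−1)·4·9·5 = −180 ≡ 2, so v_2 = 2^{−1} = 7 (mod 13).
  i = 3 (α = 7): (7−12)(7−11)(7−2)(7−6) = (−5)·(−4)·5·1 = 100 ≡ 9, so v_3 = 9^{−1} = 3 (mod 13).
  i = 4 (α = 2): (2−12)(2−11)(2−7)(2−6) = (−10)·(−9)·(−5)·(−4) = 1800 ≡ 6, so v_4 = 6^{−1} = 11 (mod 13).
  i = 5 (α = 6): (6−12)(6−11)(6−7)(6−2) = (−6)·(−5)·(−1)·4 = −120 ≡ 10, so v_5 = 10^{−1} = 4 (mod 13).
  v = [1, 7, 3, 11, 4].
Step 2: syndromes of r = [1, 9, 2, 3, 11] (all sums mod 13).
  S_0 = Σ v_i r_i = 1·1 + 7·9 + 3·2 + 11·3 + 4·11 = 147 ≡ 4.
  S_1 = Σ v_i α_i r_i = 1·12·1 + 7·11·9 + 3·7·2 + 11·2·3 + 4·6·11 = 1077 ≡ 11.
  α_i^2 mod 13 = [1, 4, 10, 4, 10].
  S_2 = Σ v_i α_i^2 r_i = 1·1·1 + 7·4·9 + 3·10·2 + 11·4·3 + 4·10·11 = 885 ≡ 1.
  S = (4, 11, 1) ≠ 0, so r is not a codeword (an error is present).
Step 3: locate the error. For a single error e at position i, S_ℓ = v_i·e·α_i^ℓ, so α_err = S_1/S_0.
  S_0^{−1} = 4^{−1} = 10 (mod 13), so α_err = 11·10 = 110 ≡ 6 = α_5. Error position i = 5.
  Consistency check: S_2/S_1 = 1·6 = 6 ≡ 6 = α_err ✓ (single-error assumption holds).
Step 4: error magnitude e = S_0/v_5 = S_0·∏_{j≠5}(α_5 − α_j) = 4·10 = 40 ≡ 1 (mod 13).
Step 5: correct position 5: c_5 = r_5 − e = 11 − 1 ≡ 10 (mod 13). Hence c = [1, 9, 2, 3, 10].
  Check: interpolating c through the α_i gives m(x) = 6 + 5·x (degree < 2) with m(α_i) = c_i for every i, so c is indeed a codeword.


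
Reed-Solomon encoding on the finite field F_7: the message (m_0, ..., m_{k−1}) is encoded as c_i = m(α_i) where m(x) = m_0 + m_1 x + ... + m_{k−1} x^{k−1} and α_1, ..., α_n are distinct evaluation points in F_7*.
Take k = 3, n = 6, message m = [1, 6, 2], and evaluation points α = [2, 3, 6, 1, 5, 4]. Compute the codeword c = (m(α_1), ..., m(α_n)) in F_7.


c = [0, 2, 4, 2, 4, 1]

Message polynomial: m(x) = 1 + 6·x + 2·x^2 (mod 7).
For each evaluation point α_i, compute m(α_i) mod 7:
  α_1 = 2: Horner steps 2 → 3 → 0, so m(2) = 0.
  α_2 = 3: Horner steps 2 → 5 → 2, so m(3) = 2.
  α_3 = 6: Horner steps 2 → 4 → 4, so m(6) = 4.
  α_4 = 1: Horner steps 2 → 1 → 2, so m(1) = 2.
  α_5 = 5: Horner steps 2 → 2 → 4, so m(5) = 4.
  α_6 = 4: Horner steps 2 → 0 → 1, so m(4) = 1.
Codeword c = [0, 2, 4, 2, 4, 1] ∈ F_7^6.


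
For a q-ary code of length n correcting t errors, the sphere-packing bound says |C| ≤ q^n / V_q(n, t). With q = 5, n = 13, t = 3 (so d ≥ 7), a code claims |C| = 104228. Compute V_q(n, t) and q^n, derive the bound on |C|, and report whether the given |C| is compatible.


V_q(n, t) = 19605, q^n = 1220703125, Hamming bound = 62264, |C| = 104228 > bound (violated).

Step 1: Compute V_q(n, t) = Σ_{j=0}^3 C(n, j) (q−1)^j.
  j = 0: C(13,0)·(4)^0 = 1·1 = 1.
  j = 1: C(13,1)·(4)^1 = 13·4 = 52.
  j = 2: C(13,2)·(4)^2 = 78·16 = 1248.
  j = 3: C(13,3)·(4)^3 = 286·64 = 18304.
  V_q(n, t) = 1 + 52 + 1248 + 18304 = 19605.
Step 2: q^n = 5^13 = 1220703125.
Step 3: Hamming bound ⌊q^n / V_q(n,t)⌋ = ⌊1220703125/19605⌋ = 62264.
Step 4: Compare |C| = 104228 to 62264: violated.
The claimed |C| lies above the Hamming bound, so no 5-ary code of length 13 with d ≥ 7 can have 104228 codewords.


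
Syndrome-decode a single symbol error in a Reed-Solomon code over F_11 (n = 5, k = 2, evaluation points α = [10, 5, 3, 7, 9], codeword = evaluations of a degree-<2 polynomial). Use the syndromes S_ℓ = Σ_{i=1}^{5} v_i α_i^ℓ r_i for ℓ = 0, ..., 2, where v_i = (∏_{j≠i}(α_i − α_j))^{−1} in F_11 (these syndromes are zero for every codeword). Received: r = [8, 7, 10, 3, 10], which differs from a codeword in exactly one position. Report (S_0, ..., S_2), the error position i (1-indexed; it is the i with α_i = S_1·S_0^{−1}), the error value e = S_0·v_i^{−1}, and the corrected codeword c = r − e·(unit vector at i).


S = (9, 5, 4), error at position 3, error magnitude e = 10, c = [8, 7, 0, 3, 10].

Step 1: column multipliers v_i = (∏_{j≠i}(α_i − α_j))^{−1} mod 11.
  i = 1 (α = 10): (10−5)(10−3)(10−7)(10−9) = 5·7·3·1 = 105 ≡ 6, so v_1 = 6^{−1} = 2 (mod 11).
  i = 2 (α = 5): (5−10)(5−3)(5−7)(5−9) = (−5)·2·(−2)·(−4) = −80 ≡ 8, so v_2 = 8^{−1} = 7 (mod 11).
  i = 3 (α = 3): (3−10)(3−5)(3−7)(3−9) = (−7)·(−2)·(−4)·(−6) = 336 ≡ 6, so v_3 = 6^{−1} = 2 (mod 11).
  i = 4 (α = 7): (7−10)(7−5)(7−3)(7−9) = (−3)·2·4·(−2) = 48 ≡ 4, so v_4 = 4^{−1} = 3 (mod 11).
  i = 5 (α = 9): (9−10)(9−5)(9−3)(9−7) = (−1)·4·6·2 = −48 ≡ 7, so v_5 = 7^{−1} = 8 (mod 11).
  v = [2, 7, 2, 3, 8].
Step 2: syndromes of r = [8, 7, 10, 3, 10] (all sums mod 11).
  S_0 = Σ v_i r_i = 2·8 + 7·7 + 2·10 + 3·3 + 8·10 = 174 ≡ 9.
  S_1 = Σ v_i α_i r_i = 2·10·8 + 7·5·7 + 2·3·10 + 3·7·3 + 8·9·10 = 1248 ≡ 5.
  α_i^2 mod 11 = [1, 3, 9, 5, 4].
  S_2 = Σ v_i α_i^2 r_i = 2·1·8 + 7·3·7 + 2·9·10 + 3·5·3 + 8·4·10 = 708 ≡ 4.
  S = (9, 5, 4) ≠ 0, so r is not a codeword (an error is present).
Step 3: locate the error. For a single error e at position i, S_ℓ = v_i·e·α_i^ℓ, so α_err = S_1/S_0.
  S_0^{−1} = 9^{−1} = 5 (mod 11), so α_err = 5·5 = 25 ≡ 3 = α_3. Error position i = 3.
  Consistency check: S_2/S_1 = 4·9 = 36 ≡ 3 = α_err ✓ (single-error assumption holds).
Step 4: error magnitude e = S_0/v_3 = S_0·∏_{j≠3}(α_3 − α_j) = 9·6 = 54 ≡ 10 (mod 11).
Step 5: correct position 3: c_3 = r_3 − e = 10 − 10 ≡ 0 (mod 11). Hence c = [8, 7, 0, 3, 10].
  Check: interpolating c through the α_i gives m(x) = 6 + 9·x (degree < 2) with m(α_i) = c_i for every i, so c is indeed a codeword.


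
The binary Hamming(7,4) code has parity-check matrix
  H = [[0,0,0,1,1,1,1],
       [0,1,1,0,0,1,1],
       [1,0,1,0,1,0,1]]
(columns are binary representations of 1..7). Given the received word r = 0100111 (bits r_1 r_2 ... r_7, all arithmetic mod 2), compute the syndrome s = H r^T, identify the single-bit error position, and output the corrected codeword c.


s = (1, 1, 0)^T, error position = 6, corrected codeword c = 0100101

Compute s = H r^T mod 2 one row at a time:
  s_1 = 0 + 1 + 1 + 1 = 3 ≡ 1 (mod 2).
  s_2 = 1 + 0 + 1 + 1 = 3 ≡ 1 (mod 2).
  s_3 = 0 + 0 + 1 + 1 = 2 ≡ 0 (mod 2).
s = (1, 1, 0)^T — this equals column 6 of H (binary 110), so error is at position 6.
Correct: flip bit 6 of r = 0100111 to get c = 0100101.


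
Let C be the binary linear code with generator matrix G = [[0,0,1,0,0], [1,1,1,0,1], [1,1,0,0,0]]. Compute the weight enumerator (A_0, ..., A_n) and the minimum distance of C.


Weight distribution: A_0 = 1, A_1 = 2, A_2 = 2, A_3 = 2, A_4 = 1. Minimum distance d = 1.

Enumerate all 2^3 = 8 messages m ∈ F_2^3.
For each, compute codeword c = mG in F_2^5, then tally its weight.
  m = 000 → c = 00000, weight = 0.
  m = 100 → c = 00100, weight = 1.
  m = 010 → c = 11101, weight = 4.
  m = 110 → c = 11001, weight = 3.
  m = 001 → c = 11000, weight = 2.
  m = 101 → c = 11100, weight = 3.
  m = 011 → c = 00101, weight = 2.
  m = 111 → c = 00001, weight = 1.
Tally weights:
  weight 0: 1 codewords.
  weight 1: 2 codewords.
  weight 2: 2 codewords.
  weight 3: 2 codewords.
  weight 4: 1 codewords.
Minimum distance d = smallest w > 0 with A_w > 0 = 1.
Sanity: Σ A_w = 8 = 2^3 = 8 ✓.


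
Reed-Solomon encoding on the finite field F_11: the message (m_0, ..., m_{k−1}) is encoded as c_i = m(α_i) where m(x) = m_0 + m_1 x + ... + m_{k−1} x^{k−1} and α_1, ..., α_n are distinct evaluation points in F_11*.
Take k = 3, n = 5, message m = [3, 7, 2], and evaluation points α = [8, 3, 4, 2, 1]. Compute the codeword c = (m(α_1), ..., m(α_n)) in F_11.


c = [0, 9, 8, 3, 1]

Message polynomial: m(x) = 3 + 7·x + 2·x^2 (mod 11).
For each evaluation point α_i, compute m(α_i) mod 11:
  α_1 = 8: Horner steps 2 → 1 → 0, so m(8) = 0.
  α_2 = 3: Horner steps 2 → 2 → 9, so m(3) = 9.
  α_3 = 4: Horner steps 2 → 4 → 8, so m(4) = 8.
  α_4 = 2: Horner steps 2 → 0 → 3, so m(2) = 3.
  α_5 = 1: Horner steps 2 → 9 → 1, so m(1) = 1.
Codeword c = [0, 9, 8, 3, 1] ∈ F_11^5.


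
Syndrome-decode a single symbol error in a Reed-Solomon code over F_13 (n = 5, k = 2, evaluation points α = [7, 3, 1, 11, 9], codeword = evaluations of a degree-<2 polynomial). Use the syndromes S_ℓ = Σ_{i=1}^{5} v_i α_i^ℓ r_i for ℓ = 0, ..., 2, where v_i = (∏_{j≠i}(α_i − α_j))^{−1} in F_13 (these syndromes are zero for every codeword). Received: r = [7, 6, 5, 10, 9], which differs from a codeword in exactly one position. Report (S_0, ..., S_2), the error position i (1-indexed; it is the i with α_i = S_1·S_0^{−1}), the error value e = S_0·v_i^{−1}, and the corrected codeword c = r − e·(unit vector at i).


S = (9, 11, 12), error at position 1, error magnitude e = 12, c = [8, 6, 5, 10, 9].

Step 1: column multipliers v_i = (∏_{j≠i}(α_i − α_j))^{−1} mod 13.
  i = 1 (α = 7): (7−3)(7−1)(7−11)(7−9) = 4·6·(−4)·(−2) = 192 ≡ 10, so v_1 = 10^{−1} = 4 (mod 13).
  i = 2 (α = 3): (3−7)(3−1)(3−11)(3−9) = (−4)·2·(−8)·(−6) = −384 ≡ 6, so v_2 = 6^{−1} = 11 (mod 13).
  i = 3 (α = 1): (1−7)(1−3)(1−11)(1−9) = (−6)·(−2)·(−10)·(−8) = 960 ≡ 11, so v_3 = 11^{−1} = 6 (mod 13).
  i = 4 (α = 11): (11−7)(11−3)(11−1)(11−9) = 4·8·10·2 = 640 ≡ 3, so v_4 = 3^{−1} = 9 (mod 13).
  i = 5 (α = 9): (9−7)(9−3)(9−1)(9−11) = 2·6·8·(−2) = −192 ≡ 3, so v_5 = 3^{−1} = 9 (mod 13).
  v = [4, 11, 6, 9, 9].
Step 2: syndromes of r = [7, 6, 5, 10, 9] (all sums mod 13).
  S_0 = Σ v_i r_i = 4·7 + 11·6 + 6·5 + 9·10 + 9·9 = 295 ≡ 9.
  S_1 = Σ v_i α_i r_i = 4·7·7 + 11·3·6 + 6·1·5 + 9·11·10 + 9·9·9 = 2143 ≡ 11.
  α_i^2 mod 13 = [10, 9, 1, 4, 3].
  S_2 = Σ v_i α_i^2 r_i = 4·10·7 + 11·9·6 + 6·1·5 + 9·4·10 + 9·3·9 = 1507 ≡ 12.
  S = (9, 11, 12) ≠ 0, so r is not a codeword (an error is present).
Step 3: locate the error. For a single error e at position i, S_ℓ = v_i·e·α_i^ℓ, so α_err = S_1/S_0.
  S_0^{−1} = 9^{−1} = 3 (mod 13), so α_err = 11·3 = 33 ≡ 7 = α_1. Error position i = 1.
  Consistency check: S_2/S_1 = 12·6 = 72 ≡ 7 = α_err ✓ (single-error assumption holds).
Step 4: error magnitude e = S_0/v_1 = S_0·∏_{j≠1}(α_1 − α_j) = 9·10 = 90 ≡ 12 (mod 13).
Step 5: correct position 1: c_1 = r_1 − e = 7 − 12 ≡ 8 (mod 13). Hence c = [8, 6, 5, 10, 9].
  Check: interpolating c through the α_i gives m(x) = 11 + 7·x (degree < 2) with m(α_i) = c_i for every i, so c is indeed a codeword.


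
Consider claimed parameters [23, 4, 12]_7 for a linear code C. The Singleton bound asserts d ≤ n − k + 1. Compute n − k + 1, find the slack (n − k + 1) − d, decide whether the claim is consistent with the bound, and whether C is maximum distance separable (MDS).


Singleton RHS = n − k + 1 = 20, slack = 8, bound satisfied, not MDS.

Singleton bound: d ≤ n − k + 1.
Here n = 23, k = 4, so n − k + 1 = 20.
Given d = 12, check d ≤ 20: YES.
Slack = (n − k + 1) − d = 8.
The code is NOT MDS (slack = 8 > 0).
Description: the claimed parameters are [23, 4, 12]_7; such a code would be non-MDS.


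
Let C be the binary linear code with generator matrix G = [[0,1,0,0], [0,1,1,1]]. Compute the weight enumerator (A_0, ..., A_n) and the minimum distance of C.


Weight distribution: A_0 = 1, A_1 = 1, A_2 = 1, A_3 = 1. Minimum distance d = 1.

Enumerate all 2^2 = 4 messages m ∈ F_2^2.
For each, compute codeword c = mG in F_2^4, then tally its weight.
  m = 00 → c = 0000, weight = 0.
  m = 10 → c = 0100, weight = 1.
  m = 01 → c = 0111, weight = 3.
  m = 11 → c = 0011, weight = 2.
Tally weights:
  weight 0: 1 codewords.
  weight 1: 1 codewords.
  weight 2: 1 codewords.
  weight 3: 1 codewords.
Minimum distance d = smallest w > 0 with A_w > 0 = 1.
Sanity: Σ A_w = 4 = 2^2 = 4 ✓.


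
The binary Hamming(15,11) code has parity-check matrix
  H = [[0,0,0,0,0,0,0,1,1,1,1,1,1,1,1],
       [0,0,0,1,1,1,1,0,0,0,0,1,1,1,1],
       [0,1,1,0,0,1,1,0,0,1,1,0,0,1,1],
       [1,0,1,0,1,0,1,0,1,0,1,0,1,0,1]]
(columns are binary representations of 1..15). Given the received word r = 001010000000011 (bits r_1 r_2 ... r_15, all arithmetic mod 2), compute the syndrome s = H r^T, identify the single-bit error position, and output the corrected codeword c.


s = (0, 1, 1, 1)^T, error position = 7, corrected codeword c = 001010100000011

Compute s = H r^T mod 2 one row at a time:
  s_1 = 0 + 0 + 0 + 0 + 0 + 0 + 1 + 1 = 2 ≡ 0 (mod 2).
  s_2 = 0 + 1 + 0 + 0 + 0 + 0 + 1 + 1 = 3 ≡ 1 (mod 2).
  s_3 = 0 + 1 + 0 + 0 + 0 + 0 + 1 + 1 = 3 ≡ 1 (mod 2).
  s_4 = 0 + 1 + 1 + 0 + 0 + 0 + 0 + 1 = 3 ≡ 1 (mod 2).
s = (0, 1, 1, 1)^T — this equals column 7 of H (binary 0111), so error is at position 7.
Correct: flip bit 7 of r = 001010000000011 to get c = 001010100000011.


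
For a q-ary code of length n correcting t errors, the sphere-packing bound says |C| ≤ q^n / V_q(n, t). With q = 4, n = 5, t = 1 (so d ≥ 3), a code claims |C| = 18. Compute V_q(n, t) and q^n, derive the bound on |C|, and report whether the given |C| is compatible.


V_q(n, t) = 16, q^n = 1024, Hamming bound = 64, |C| = 18 ≤ bound (satisfied).

Step 1: Compute V_q(n, t) = Σ_{j=0}^1 C(n, j) (q−1)^j.
  j = 0: C(5,0)·(3)^0 = 1·1 = 1.
  j = 1: C(5,1)·(3)^1 = 5·3 = 15.
  V_q(n, t) = 1 + 15 = 16.
Step 2: q^n = 4^5 = 1024.
Step 3: Hamming bound ⌊q^n / V_q(n,t)⌋ = ⌊1024/16⌋ = 64.
Step 4: Compare |C| = 18 to 64: satisfied.
The claimed |C| lies below the Hamming bound.


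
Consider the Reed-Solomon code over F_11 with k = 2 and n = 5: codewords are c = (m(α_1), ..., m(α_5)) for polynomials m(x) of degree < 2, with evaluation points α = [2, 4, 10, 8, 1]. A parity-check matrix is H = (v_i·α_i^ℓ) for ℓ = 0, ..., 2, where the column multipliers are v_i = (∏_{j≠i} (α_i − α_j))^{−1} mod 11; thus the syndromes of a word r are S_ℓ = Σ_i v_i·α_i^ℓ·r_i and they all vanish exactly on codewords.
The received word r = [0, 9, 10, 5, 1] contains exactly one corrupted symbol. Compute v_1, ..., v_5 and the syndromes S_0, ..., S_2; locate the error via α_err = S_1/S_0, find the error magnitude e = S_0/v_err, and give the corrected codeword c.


S = (3, 8, 3), error at position 3, error magnitude e = 7, c = [0, 9, 3, 5, 1].

Step 1: column multipliers v_i = (∏_{j≠i}(α_i − α_j))^{−1} mod 11.
  i = 1 (α = 2): (2−4)(2−10)(2−8)(2−1) = (−2)·(−8)·(−6)·1 = −96 ≡ 3, so v_1 = 3^{−1} = 4 (mod 11).
  i = 2 (α = 4): (4−2)(4−10)(4−8)(4−1) = 2·(−6)·(−4)·3 = 144 ≡ 1, so v_2 = 1^{−1} = 1 (mod 11).
  i = 3 (α = 10): (10−2)(10−4)(10−8)(10−1) = 8·6·2·9 = 864 ≡ 6, so v_3 = 6^{−1} = 2 (mod 11).
  i = 4 (α = 8): (8−2)(8−4)(8−10)(8−1) = 6·4·(−2)·7 = −336 ≡ 5, so v_4 = 5^{−1} = 9 (mod 11).
  i = 5 (α = 1): (1−2)(1−4)(1−10)(1−8) = (−1)·(−3)·(−9)·(−7) = 189 ≡ 2, so v_5 = 2^{−1} = 6 (mod 11).
  v = [4, 1, 2, 9, 6].
Step 2: syndromes of r = [0, 9, 10, 5, 1] (all sums mod 11).
  S_0 = Σ v_i r_i = 4·0 + 1·9 + 2·10 + 9·5 + 6·1 = 80 ≡ 3.
  S_1 = Σ v_i α_i r_i = 4·2·0 + 1·4·9 + 2·10·10 + 9·8·5 + 6·1·1 = 602 ≡ 8.
  α_i^2 mod 11 = [4, 5, 1, 9, 1].
  S_2 = Σ v_i α_i^2 r_i = 4·4·0 + 1·5·9 + 2·1·10 + 9·9·5 + 6·1·1 = 476 ≡ 3.
  S = (3, 8, 3) ≠ 0, so r is not a codeword (an error is present).
Step 3: locate the error. For a single error e at position i, S_ℓ = v_i·e·α_i^ℓ, so α_err = S_1/S_0.
  S_0^{−1} = 3^{−1} = 4 (mod 11), so α_err = 8·4 = 32 ≡ 10 = α_3. Error position i = 3.
  Consistency check: S_2/S_1 = 3·7 = 21 ≡ 10 = α_err ✓ (single-error assumption holds).
Step 4: error magnitude e = S_0/v_3 = S_0·∏_{j≠3}(α_3 − α_j) = 3·6 = 18 ≡ 7 (mod 11).
Step 5: correct position 3: c_3 = r_3 − e = 10 − 7 ≡ 3 (mod 11). Hence c = [0, 9, 3, 5, 1].
  Check: interpolating c through the α_i gives m(x) = 2 + 10·x (degree < 2) with m(α_i) = c_i for every i, so c is indeed a codeword.


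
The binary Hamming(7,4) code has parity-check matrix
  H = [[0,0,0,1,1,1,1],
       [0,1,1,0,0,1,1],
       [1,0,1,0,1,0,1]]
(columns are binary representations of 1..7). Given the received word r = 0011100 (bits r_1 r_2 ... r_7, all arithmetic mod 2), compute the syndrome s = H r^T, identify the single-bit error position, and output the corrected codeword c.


s = (0, 1, 0)^T, error position = 2, corrected codeword c = 0111100

Compute s = H r^T mod 2 one row at a time:
  s_1 = 1 + 1 + 0 + 0 = 2 ≡ 0 (mod 2).
  s_2 = 0 + 1 + 0 + 0 = 1 ≡ 1 (mod 2).
  s_3 = 0 + 1 + 1 + 0 = 2 ≡ 0 (mod 2).
s = (0, 1, 0)^T — this equals column 2 of H (binary 010), so error is at position 2.
Correct: flip bit 2 of r = 0011100 to get c = 0111100.


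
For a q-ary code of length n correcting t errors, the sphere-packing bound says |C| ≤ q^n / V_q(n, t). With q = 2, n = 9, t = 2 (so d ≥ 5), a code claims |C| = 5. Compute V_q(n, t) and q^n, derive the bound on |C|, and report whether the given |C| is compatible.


V_q(n, t) = 46, q^n = 512, Hamming bound = 11, |C| = 5 ≤ bound (satisfied).

Step 1: Compute V_q(n, t) = Σ_{j=0}^2 C(n, j) (q−1)^j.
  j = 0: C(9,0)·(1)^0 = 1·1 = 1.
  j = 1: C(9,1)·(1)^1 = 9·1 = 9.
  j = 2: C(9,2)·(1)^2 = 36·1 = 36.
  V_q(n, t) = 1 + 9 + 36 = 46.
Step 2: q^n = 2^9 = 512.
Step 3: Hamming bound ⌊q^n / V_q(n,t)⌋ = ⌊512/46⌋ = 11.
Step 4: Compare |C| = 5 to 11: satisfied.
The claimed |C| lies below the Hamming bound.


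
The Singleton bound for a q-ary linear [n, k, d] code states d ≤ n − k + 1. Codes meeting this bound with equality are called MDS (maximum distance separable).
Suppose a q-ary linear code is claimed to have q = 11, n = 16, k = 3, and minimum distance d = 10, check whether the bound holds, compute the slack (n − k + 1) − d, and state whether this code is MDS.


Singleton RHS = n − k + 1 = 14, slack = 4, bound satisfied, not MDS.

Singleton bound: d ≤ n − k + 1.
Here n = 16, k = 3, so n − k + 1 = 14.
Given d = 10, check d ≤ 14: YES.
Slack = (n − k + 1) − d = 4.
The code is NOT MDS (slack = 4 > 0).
Description: the claimed parameters are [16, 3, 10]_11; such a code would be non-MDS.


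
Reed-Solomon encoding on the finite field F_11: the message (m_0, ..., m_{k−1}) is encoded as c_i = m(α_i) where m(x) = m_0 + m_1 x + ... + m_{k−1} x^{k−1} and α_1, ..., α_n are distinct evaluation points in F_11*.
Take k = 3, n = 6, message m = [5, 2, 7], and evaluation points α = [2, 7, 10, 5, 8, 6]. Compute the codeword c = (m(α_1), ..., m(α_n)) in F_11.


c = [4, 10, 10, 3, 7, 5]

Message polynomial: m(x) = 5 + 2·x + 7·x^2 (mod 11).
For each evaluation point α_i, compute m(α_i) mod 11:
  α_1 = 2: Horner steps 7 → 5 → 4, so m(2) = 4.
  α_2 = 7: Horner steps 7 → 7 → 10, so m(7) = 10.
  α_3 = 10: Horner steps 7 → 6 → 10, so m(10) = 10.
  α_4 = 5: Horner steps 7 → 4 → 3, so m(5) = 3.
  α_5 = 8: Horner steps 7 → 3 → 7, so m(8) = 7.
  α_6 = 6: Horner steps 7 → 0 → 5, so m(6) = 5.
Codeword c = [4, 10, 10, 3, 7, 5] ∈ F_11^6.


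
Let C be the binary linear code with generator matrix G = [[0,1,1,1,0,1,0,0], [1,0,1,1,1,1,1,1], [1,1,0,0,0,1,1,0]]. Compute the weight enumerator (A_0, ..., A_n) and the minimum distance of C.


Weight distribution: A_0 = 1, A_3 = 1, A_4 = 3, A_5 = 2, A_7 = 1. Minimum distance d = 3.

Enumerate all 2^3 = 8 messages m ∈ F_2^3.
For each, compute codeword c = mG in F_2^8, then tally its weight.
  m = 000 → c = 00000000, weight = 0.
  m = 100 → c = 01110100, weight = 4.
  m = 010 → c = 10111111, weight = 7.
  m = 110 → c = 11001011, weight = 5.
  m = 001 → c = 11000110, weight = 4.
  m = 101 → c = 10110010, weight = 4.
  m = 011 → c = 01111001, weight = 5.
  m = 111 → c = 00001101, weight = 3.
Tally weights:
  weight 0: 1 codewords.
  weight 3: 1 codewords.
  weight 4: 3 codewords.
  weight 5: 2 codewords.
  weight 7: 1 codewords.
Minimum distance d = smallest w > 0 with A_w > 0 = 3.
Sanity: Σ A_w = 8 = 2^3 = 8 ✓.


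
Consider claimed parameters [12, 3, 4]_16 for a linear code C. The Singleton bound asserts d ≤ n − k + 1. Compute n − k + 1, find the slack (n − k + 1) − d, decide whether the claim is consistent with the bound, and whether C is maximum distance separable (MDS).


Singleton RHS = n − k + 1 = 10, slack = 6, bound satisfied, not MDS.

Singleton bound: d ≤ n − k + 1.
Here n = 12, k = 3, so n − k + 1 = 10.
Given d = 4, check d ≤ 10: YES.
Slack = (n − k + 1) − d = 6.
The code is NOT MDS (slack = 6 > 0).
Description: the claimed parameters are [12, 3, 4]_16; such a code would be non-MDS.


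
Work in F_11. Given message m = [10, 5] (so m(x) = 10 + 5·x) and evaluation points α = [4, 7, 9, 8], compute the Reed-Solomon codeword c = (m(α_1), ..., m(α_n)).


c = [8, 1, 0, 6]

Message polynomial: m(x) = 10 + 5·x (mod 11).
For each evaluation point α_i, compute m(α_i) mod 11:
  α_1 = 4: Horner steps 5 → 8, so m(4) = 8.
  α_2 = 7: Horner steps 5 → 1, so m(7) = 1.
  α_3 = 9: Horner steps 5 → 0, so m(9) = 0.
  α_4 = 8: Horner steps 5 → 6, so m(8) = 6.
Codeword c = [8, 1, 0, 6] ∈ F_11^4.


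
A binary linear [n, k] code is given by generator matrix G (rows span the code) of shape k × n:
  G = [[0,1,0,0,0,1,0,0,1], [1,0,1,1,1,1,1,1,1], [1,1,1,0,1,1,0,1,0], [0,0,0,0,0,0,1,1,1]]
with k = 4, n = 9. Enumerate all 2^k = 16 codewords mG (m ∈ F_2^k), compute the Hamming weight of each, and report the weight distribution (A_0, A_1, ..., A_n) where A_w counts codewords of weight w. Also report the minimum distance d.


Weight distribution: A_0 = 1, A_3 = 4, A_4 = 4, A_5 = 2, A_6 = 2, A_7 = 2, A_8 = 1. Minimum distance d = 3.

Enumerate all 2^4 = 16 messages m ∈ F_2^4.
For each, compute codeword c = mG in F_2^9, then tally its weight.
  m = 0000 → c = 000000000, weight = 0.
  m = 1000 → c = 010001001, weight = 3.
  m = 0100 → c = 101111111, weight = 8.
  m = 1100 → c = 111110110, weight = 7.
  m = 0010 → c = 111011010, weight = 6.
  m = 1010 → c = 101010011, weight = 5.
  m = 0110 → c = 010100101, weight = 4.
  m = 1110 → c = 000101100, weight = 3.
  m = 0001 → c = 000000111, weight = 3.
  m = 1001 → c = 010001110, weight = 4.
  m = 0101 → c = 101111000, weight = 5.
  m = 1101 → c = 111110001, weight = 6.
  m = 0011 → c = 111011101, weight = 7.
  m = 1011 → c = 101010100, weight = 4.
  m = 0111 → c = 010100010, weight = 3.
  m = 1111 → c = 000101011, weight = 4.
Tally weights:
  weight 0: 1 codewords.
  weight 3: 4 codewords.
  weight 4: 4 codewords.
  weight 5: 2 codewords.
  weight 6: 2 codewords.
  weight 7: 2 codewords.
  weight 8: 1 codewords.
Minimum distance d = smallest w > 0 with A_w > 0 = 3.
Sanity: Σ A_w = 16 = 2^4 = 16 ✓.


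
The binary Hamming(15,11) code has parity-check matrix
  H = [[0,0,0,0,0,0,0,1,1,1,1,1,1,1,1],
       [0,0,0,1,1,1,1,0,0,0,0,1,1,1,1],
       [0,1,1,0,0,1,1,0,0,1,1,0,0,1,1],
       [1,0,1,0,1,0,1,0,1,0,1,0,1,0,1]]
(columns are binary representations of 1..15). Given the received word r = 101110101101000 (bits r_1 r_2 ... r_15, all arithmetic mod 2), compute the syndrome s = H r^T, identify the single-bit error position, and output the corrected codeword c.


s = (1, 0, 1, 1)^T, error position = 11, corrected codeword c = 101110101111000

Compute s = H r^T mod 2 one row at a time:
  s_1 = 0 + 1 + 1 + 0 + 1 + 0 + 0 + 0 = 3 ≡ 1 (mod 2).
  s_2 = 1 + 1 + 0 + 1 + 1 + 0 + 0 + 0 = 4 ≡ 0 (mod 2).
  s_3 = 0 + 1 + 0 + 1 + 1 + 0 + 0 + 0 = 3 ≡ 1 (mod 2).
  s_4 = 1 + 1 + 1 + 1 + 1 + 0 + 0 + 0 = 5 ≡ 1 (mod 2).
s = (1, 0, 1, 1)^T — this equals column 11 of H (binary 1011), so error is at position 11.
Correct: flip bit 11 of r = 101110101101000 to get c = 101110101111000.


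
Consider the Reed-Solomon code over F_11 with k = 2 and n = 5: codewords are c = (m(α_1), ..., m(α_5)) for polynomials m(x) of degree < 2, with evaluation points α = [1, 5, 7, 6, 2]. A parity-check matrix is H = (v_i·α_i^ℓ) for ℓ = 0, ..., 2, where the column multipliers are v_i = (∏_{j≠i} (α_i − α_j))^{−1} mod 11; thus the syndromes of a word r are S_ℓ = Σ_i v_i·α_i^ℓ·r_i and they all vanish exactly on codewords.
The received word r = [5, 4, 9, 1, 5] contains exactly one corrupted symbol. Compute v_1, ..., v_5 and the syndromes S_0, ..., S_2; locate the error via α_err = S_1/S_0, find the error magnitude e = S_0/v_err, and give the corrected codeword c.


S = (6, 1, 2), error at position 5, error magnitude e = 3, c = [5, 4, 9, 1, 2].

Step 1: column multipliers v_i = (∏_{j≠i}(α_i − α_j))^{−1} mod 11.
  i = 1 (α = 1): (1−5)(1−7)(1−6)(1−2) = (−4)·(−6)·(−5)·(−1) = 120 ≡ 10, so v_1 = 10^{−1} = 10 (mod 11).
  i = 2 (α = 5): (5−1)(5−7)(5−6)(5−2) = 4·(−2)·(−1)·3 = 24 ≡ 2, so v_2 = 2^{−1} = 6 (mod 11).
  i = 3 (α = 7): (7−1)(7−5)(7−6)(7−2) = 6·2·1·5 = 60 ≡ 5, so v_3 = 5^{−1} = 9 (mod 11).
  i = 4 (α = 6): (6−1)(6−5)(6−7)(6−2) = 5·1·(−1)·4 = −20 ≡ 2, so v_4 = 2^{−1} = 6 (mod 11).
  i = 5 (α = 2): (2−1)(2−5)(2−7)(2−6) = 1·(−3)·(−5)·(−4) = −60 ≡ 6, so v_5 = 6^{−1} = 2 (mod 11).
  v = [10, 6, 9, 6, 2].
Step 2: syndromes of r = [5, 4, 9, 1, 5] (all sums mod 11).
  S_0 = Σ v_i r_i = 10·5 + 6·4 + 9·9 + 6·1 + 2·5 = 171 ≡ 6.
  S_1 = Σ v_i α_i r_i = 10·1·5 + 6·5·4 + 9·7·9 + 6·6·1 + 2·2·5 = 793 ≡ 1.
  α_i^2 mod 11 = [1, 3, 5, 3, 4].
  S_2 = Σ v_i α_i^2 r_i = 10·1·5 + 6·3·4 + 9·5·9 + 6·3·1 + 2·4·5 = 585 ≡ 2.
  S = (6, 1, 2) ≠ 0, so r is not a codeword (an error is present).
Step 3: locate the error. For a single error e at position i, S_ℓ = v_i·e·α_i^ℓ, so α_err = S_1/S_0.
  S_0^{−1} = 6^{−1} = 2 (mod 11), so α_err = 1·2 = 2 ≡ 2 = α_5. Error position i = 5.
  Consistency check: S_2/S_1 = 2·1 = 2 ≡ 2 = α_err ✓ (single-error assumption holds).
Step 4: error magnitude e = S_0/v_5 = S_0·∏_{j≠5}(α_5 − α_j) = 6·6 = 36 ≡ 3 (mod 11).
Step 5: correct position 5: c_5 = r_5 − e = 5 − 3 ≡ 2 (mod 11). Hence c = [5, 4, 9, 1, 2].
  Check: interpolating c through the α_i gives m(x) = 8 + 8·x (degree < 2) with m(α_i) = c_i for every i, so c is indeed a codeword.


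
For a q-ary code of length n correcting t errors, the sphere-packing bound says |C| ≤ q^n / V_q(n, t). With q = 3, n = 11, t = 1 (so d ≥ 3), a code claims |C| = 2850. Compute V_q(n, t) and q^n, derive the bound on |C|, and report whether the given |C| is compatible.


V_q(n, t) = 23, q^n = 177147, Hamming bound = 7702, |C| = 2850 ≤ bound (satisfied).

Step 1: Compute V_q(n, t) = Σ_{j=0}^1 C(n, j) (q−1)^j.
  j = 0: C(11,0)·(2)^0 = 1·1 = 1.
  j = 1: C(11,1)·(2)^1 = 11·2 = 22.
  V_q(n, t) = 1 + 22 = 23.
Step 2: q^n = 3^11 = 177147.
Step 3: Hamming bound ⌊q^n / V_q(n,t)⌋ = ⌊177147/23⌋ = 7702.
Step 4: Compare |C| = 2850 to 7702: satisfied.
The claimed |C| lies below the Hamming bound.


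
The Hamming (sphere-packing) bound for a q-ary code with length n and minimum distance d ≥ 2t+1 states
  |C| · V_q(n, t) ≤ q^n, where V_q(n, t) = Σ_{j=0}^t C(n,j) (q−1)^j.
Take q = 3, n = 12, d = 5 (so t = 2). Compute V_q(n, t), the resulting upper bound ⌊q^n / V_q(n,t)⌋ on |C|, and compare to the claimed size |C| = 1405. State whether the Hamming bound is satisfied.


V_q(n, t) = 289, q^n = 531441, Hamming bound = 1838, |C| = 1405 ≤ bound (satisfied).

Step 1: Compute V_q(n, t) = Σ_{j=0}^2 C(n, j) (q−1)^j.
  j = 0: C(12,0)·(2)^0 = 1·1 = 1.
  j = 1: C(12,1)·(2)^1 = 12·2 = 24.
  j = 2: C(12,2)·(2)^2 = 66·4 = 264.
  V_q(n, t) = 1 + 24 + 264 = 289.
Step 2: q^n = 3^12 = 531441.
Step 3: Hamming bound ⌊q^n / V_q(n,t)⌋ = ⌊531441/289⌋ = 1838.
Step 4: Compare |C| = 1405 to 1838: satisfied.
The claimed |C| lies below the Hamming bound.


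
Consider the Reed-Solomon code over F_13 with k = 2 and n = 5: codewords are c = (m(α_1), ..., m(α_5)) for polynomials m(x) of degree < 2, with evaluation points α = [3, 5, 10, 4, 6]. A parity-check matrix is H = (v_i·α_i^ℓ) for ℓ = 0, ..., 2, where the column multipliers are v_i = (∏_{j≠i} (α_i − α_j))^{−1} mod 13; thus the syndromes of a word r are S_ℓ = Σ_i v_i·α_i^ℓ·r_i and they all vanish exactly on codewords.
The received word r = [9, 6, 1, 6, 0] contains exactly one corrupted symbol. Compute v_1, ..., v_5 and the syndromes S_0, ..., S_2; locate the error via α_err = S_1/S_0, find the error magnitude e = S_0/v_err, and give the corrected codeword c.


S = (12, 8, 1), error at position 2, error magnitude e = 3, c = [9, 3, 1, 6, 0].

Step 1: column multipliers v_i = (∏_{j≠i}(α_i − α_j))^{−1} mod 13.
  i = 1 (α = 3): (3−5)(3−10)(3−4)(3−6) = (−2)·(−7)·(−1)·(−3) = 42 ≡ 3, so v_1 = 3^{−1} = 9 (mod 13).
  i = 2 (α = 5): (5−3)(5−10)(5−4)(5−6) = 2·(−5)·1·(−1) = 10 ≡ 10, so v_2 = 10^{−1} = 4 (mod 13).
  i = 3 (α = 10): (10−3)(10−5)(10−4)(10−6) = 7·5·6·4 = 840 ≡ 8, so v_3 = 8^{−1} = 5 (mod 13).
  i = 4 (α = 4): (4−3)(4−5)(4−10)(4−6) = 1·(−1)·(−6)·(−2) = −12 ≡ 1, so v_4 = 1^{−1} = 1 (mod 13).
  i = 5 (α = 6): (6−3)(6−5)(6−10)(6−4) = 3·1·(−4)·2 = −24 ≡ 2, so v_5 = 2^{−1} = 7 (mod 13).
  v = [9, 4, 5, 1, 7].
Step 2: syndromes of r = [9, 6, 1, 6, 0] (all sums mod 13).
  S_0 = Σ v_i r_i = 9·9 + 4·6 + 5·1 + 1·6 + 7·0 = 116 ≡ 12.
  S_1 = Σ v_i α_i r_i = 9·3·9 + 4·5·6 + 5·10·1 + 1·4·6 + 7·6·0 = 437 ≡ 8.
  α_i^2 mod 13 = [9, 12, 9, 3, 10].
  S_2 = Σ v_i α_i^2 r_i = 9·9·9 + 4·12·6 + 5·9·1 + 1·3·6 + 7·10·0 = 1080 ≡ 1.
  S = (12, 8, 1) ≠ 0, so r is not a codeword (an error is present).
Step 3: locate the error. For a single error e at position i, S_ℓ = v_i·e·α_i^ℓ, so α_err = S_1/S_0.
  S_0^{−1} = 12^{−1} = 12 (mod 13), so α_err = 8·12 = 96 ≡ 5 = α_2. Error position i = 2.
  Consistency check: S_2/S_1 = 1·5 = 5 ≡ 5 = α_err ✓ (single-error assumption holds).
Step 4: error magnitude e = S_0/v_2 = S_0·∏_{j≠2}(α_2 − α_j) = 12·10 = 120 ≡ 3 (mod 13).
Step 5: correct position 2: c_2 = r_2 − e = 6 − 3 ≡ 3 (mod 13). Hence c = [9, 3, 1, 6, 0].
  Check: interpolating c through the α_i gives m(x) = 5 + 10·x (degree < 2) with m(α_i) = c_i for every i, so c is indeed a codeword.
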